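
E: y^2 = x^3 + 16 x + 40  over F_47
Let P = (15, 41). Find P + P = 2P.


Doubling: s = (3 x1^2 + a) / (2 y1)
s = (3*15^2 + 16) / (2*41) mod 47 = 9
x3 = s^2 - 2 x1 mod 47 = 9^2 - 2*15 = 4
y3 = s (x1 - x3) - y1 mod 47 = 9 * (15 - 4) - 41 = 11

2P = (4, 11)


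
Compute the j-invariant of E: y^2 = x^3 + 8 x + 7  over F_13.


Delta = -16(4 a^3 + 27 b^2) mod 13 = 1
-1728 * (4 a)^3 = -1728 * (4*8)^3 mod 13 = 8
j = 8 * 1^(-1) mod 13 = 8

j = 8 (mod 13)


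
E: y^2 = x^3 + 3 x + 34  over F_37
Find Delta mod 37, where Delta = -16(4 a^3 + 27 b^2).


4 a^3 + 27 b^2 = 4*3^3 + 27*34^2 = 108 + 31212 = 31320
Delta = -16 * (31320) = -501120
Delta mod 37 = 8

Delta = 8 (mod 37)


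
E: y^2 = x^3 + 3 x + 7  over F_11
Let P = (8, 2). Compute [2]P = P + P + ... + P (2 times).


k = 2 = 10_2 (binary, LSB first: 01)
Double-and-add from P = (8, 2):
  bit 0 = 0: acc unchanged = O
  bit 1 = 1: acc = O + (10, 5) = (10, 5)

2P = (10, 5)


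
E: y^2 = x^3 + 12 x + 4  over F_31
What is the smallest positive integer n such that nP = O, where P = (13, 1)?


Compute successive multiples of P until we hit O:
  1P = (13, 1)
  2P = (21, 0)
  3P = (13, 30)
  4P = O

ord(P) = 4


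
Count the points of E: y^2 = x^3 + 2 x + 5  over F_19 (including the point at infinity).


For each x in F_19, count y with y^2 = x^3 + 2 x + 5 mod 19:
  x = 0: RHS = 5, y in [9, 10]  -> 2 point(s)
  x = 2: RHS = 17, y in [6, 13]  -> 2 point(s)
  x = 3: RHS = 0, y in [0]  -> 1 point(s)
  x = 4: RHS = 1, y in [1, 18]  -> 2 point(s)
  x = 5: RHS = 7, y in [8, 11]  -> 2 point(s)
  x = 6: RHS = 5, y in [9, 10]  -> 2 point(s)
  x = 7: RHS = 1, y in [1, 18]  -> 2 point(s)
  x = 8: RHS = 1, y in [1, 18]  -> 2 point(s)
  x = 9: RHS = 11, y in [7, 12]  -> 2 point(s)
  x = 11: RHS = 9, y in [3, 16]  -> 2 point(s)
  x = 12: RHS = 9, y in [3, 16]  -> 2 point(s)
  x = 13: RHS = 5, y in [9, 10]  -> 2 point(s)
  x = 15: RHS = 9, y in [3, 16]  -> 2 point(s)
Affine points: 25. Add the point at infinity: total = 26.

#E(F_19) = 26


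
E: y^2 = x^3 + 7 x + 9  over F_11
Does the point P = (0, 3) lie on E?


Check whether y^2 = x^3 + 7 x + 9 (mod 11) for (x, y) = (0, 3).
LHS: y^2 = 3^2 mod 11 = 9
RHS: x^3 + 7 x + 9 = 0^3 + 7*0 + 9 mod 11 = 9
LHS = RHS

Yes, on the curve


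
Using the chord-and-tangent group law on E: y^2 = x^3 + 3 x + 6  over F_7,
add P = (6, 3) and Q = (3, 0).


P != Q, so use the chord formula.
s = (y2 - y1) / (x2 - x1) = (4) / (4) mod 7 = 1
x3 = s^2 - x1 - x2 mod 7 = 1^2 - 6 - 3 = 6
y3 = s (x1 - x3) - y1 mod 7 = 1 * (6 - 6) - 3 = 4

P + Q = (6, 4)


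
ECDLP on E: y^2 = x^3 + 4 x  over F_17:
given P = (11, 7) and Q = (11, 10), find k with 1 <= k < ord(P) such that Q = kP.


Enumerate multiples of P until we hit Q = (11, 10):
  1P = (11, 7)
  2P = (8, 0)
  3P = (11, 10)
Match found at i = 3.

k = 3


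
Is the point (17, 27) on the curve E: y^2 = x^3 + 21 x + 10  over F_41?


Check whether y^2 = x^3 + 21 x + 10 (mod 41) for (x, y) = (17, 27).
LHS: y^2 = 27^2 mod 41 = 32
RHS: x^3 + 21 x + 10 = 17^3 + 21*17 + 10 mod 41 = 32
LHS = RHS

Yes, on the curve


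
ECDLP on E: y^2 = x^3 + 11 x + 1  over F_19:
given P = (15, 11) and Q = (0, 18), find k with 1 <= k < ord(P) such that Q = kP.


Enumerate multiples of P until we hit Q = (0, 18):
  1P = (15, 11)
  2P = (0, 18)
Match found at i = 2.

k = 2


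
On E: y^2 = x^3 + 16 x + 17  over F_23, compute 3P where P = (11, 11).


k = 3 = 11_2 (binary, LSB first: 11)
Double-and-add from P = (11, 11):
  bit 0 = 1: acc = O + (11, 11) = (11, 11)
  bit 1 = 1: acc = (11, 11) + (7, 14) = (7, 9)

3P = (7, 9)


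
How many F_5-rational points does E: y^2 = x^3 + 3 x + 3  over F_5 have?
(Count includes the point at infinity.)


For each x in F_5, count y with y^2 = x^3 + 3 x + 3 mod 5:
  x = 3: RHS = 4, y in [2, 3]  -> 2 point(s)
  x = 4: RHS = 4, y in [2, 3]  -> 2 point(s)
Affine points: 4. Add the point at infinity: total = 5.

#E(F_5) = 5


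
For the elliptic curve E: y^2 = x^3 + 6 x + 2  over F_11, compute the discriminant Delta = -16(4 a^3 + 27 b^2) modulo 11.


4 a^3 + 27 b^2 = 4*6^3 + 27*2^2 = 864 + 108 = 972
Delta = -16 * (972) = -15552
Delta mod 11 = 2

Delta = 2 (mod 11)


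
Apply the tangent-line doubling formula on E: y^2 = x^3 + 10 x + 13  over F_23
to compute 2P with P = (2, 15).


Doubling: s = (3 x1^2 + a) / (2 y1)
s = (3*2^2 + 10) / (2*15) mod 23 = 13
x3 = s^2 - 2 x1 mod 23 = 13^2 - 2*2 = 4
y3 = s (x1 - x3) - y1 mod 23 = 13 * (2 - 4) - 15 = 5

2P = (4, 5)


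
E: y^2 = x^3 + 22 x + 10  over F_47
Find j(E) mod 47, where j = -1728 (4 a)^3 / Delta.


Delta = -16(4 a^3 + 27 b^2) mod 47 = 21
-1728 * (4 a)^3 = -1728 * (4*22)^3 mod 47 = 21
j = 21 * 21^(-1) mod 47 = 1

j = 1 (mod 47)


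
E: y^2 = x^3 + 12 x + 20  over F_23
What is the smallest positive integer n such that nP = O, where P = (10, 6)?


Compute successive multiples of P until we hit O:
  1P = (10, 6)
  2P = (12, 11)
  3P = (13, 21)
  4P = (2, 11)
  5P = (6, 3)
  6P = (9, 12)
  7P = (17, 13)
  8P = (20, 7)
  ... (continuing to 18P)
  18P = O

ord(P) = 18


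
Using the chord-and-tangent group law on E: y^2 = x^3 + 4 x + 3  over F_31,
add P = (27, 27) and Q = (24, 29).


P != Q, so use the chord formula.
s = (y2 - y1) / (x2 - x1) = (2) / (28) mod 31 = 20
x3 = s^2 - x1 - x2 mod 31 = 20^2 - 27 - 24 = 8
y3 = s (x1 - x3) - y1 mod 31 = 20 * (27 - 8) - 27 = 12

P + Q = (8, 12)


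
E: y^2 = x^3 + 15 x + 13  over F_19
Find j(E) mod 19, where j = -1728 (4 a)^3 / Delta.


Delta = -16(4 a^3 + 27 b^2) mod 19 = 1
-1728 * (4 a)^3 = -1728 * (4*15)^3 mod 19 = 8
j = 8 * 1^(-1) mod 19 = 8

j = 8 (mod 19)


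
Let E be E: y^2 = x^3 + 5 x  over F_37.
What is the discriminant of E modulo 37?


4 a^3 + 27 b^2 = 4*5^3 + 27*0^2 = 500 + 0 = 500
Delta = -16 * (500) = -8000
Delta mod 37 = 29

Delta = 29 (mod 37)


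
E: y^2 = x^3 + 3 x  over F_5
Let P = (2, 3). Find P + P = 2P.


Doubling: s = (3 x1^2 + a) / (2 y1)
s = (3*2^2 + 3) / (2*3) mod 5 = 0
x3 = s^2 - 2 x1 mod 5 = 0^2 - 2*2 = 1
y3 = s (x1 - x3) - y1 mod 5 = 0 * (2 - 1) - 3 = 2

2P = (1, 2)


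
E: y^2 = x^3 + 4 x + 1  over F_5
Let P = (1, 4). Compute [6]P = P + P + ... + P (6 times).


k = 6 = 110_2 (binary, LSB first: 011)
Double-and-add from P = (1, 4):
  bit 0 = 0: acc unchanged = O
  bit 1 = 1: acc = O + (4, 4) = (4, 4)
  bit 2 = 1: acc = (4, 4) + (3, 0) = (4, 1)

6P = (4, 1)


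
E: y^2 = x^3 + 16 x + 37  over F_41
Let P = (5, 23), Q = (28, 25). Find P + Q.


P != Q, so use the chord formula.
s = (y2 - y1) / (x2 - x1) = (2) / (23) mod 41 = 9
x3 = s^2 - x1 - x2 mod 41 = 9^2 - 5 - 28 = 7
y3 = s (x1 - x3) - y1 mod 41 = 9 * (5 - 7) - 23 = 0

P + Q = (7, 0)


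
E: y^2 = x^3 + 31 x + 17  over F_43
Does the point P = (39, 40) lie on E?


Check whether y^2 = x^3 + 31 x + 17 (mod 43) for (x, y) = (39, 40).
LHS: y^2 = 40^2 mod 43 = 9
RHS: x^3 + 31 x + 17 = 39^3 + 31*39 + 17 mod 43 = 1
LHS != RHS

No, not on the curve


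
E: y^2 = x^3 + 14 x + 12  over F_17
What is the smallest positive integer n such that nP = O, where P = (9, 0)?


Compute successive multiples of P until we hit O:
  1P = (9, 0)
  2P = O

ord(P) = 2


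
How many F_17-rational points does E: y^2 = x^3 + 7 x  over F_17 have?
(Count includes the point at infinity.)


For each x in F_17, count y with y^2 = x^3 + 7 x + 0 mod 17:
  x = 0: RHS = 0, y in [0]  -> 1 point(s)
  x = 1: RHS = 8, y in [5, 12]  -> 2 point(s)
  x = 7: RHS = 1, y in [1, 16]  -> 2 point(s)
  x = 10: RHS = 16, y in [4, 13]  -> 2 point(s)
  x = 16: RHS = 9, y in [3, 14]  -> 2 point(s)
Affine points: 9. Add the point at infinity: total = 10.

#E(F_17) = 10


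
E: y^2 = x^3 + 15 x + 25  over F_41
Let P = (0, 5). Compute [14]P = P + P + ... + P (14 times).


k = 14 = 1110_2 (binary, LSB first: 0111)
Double-and-add from P = (0, 5):
  bit 0 = 0: acc unchanged = O
  bit 1 = 1: acc = O + (33, 7) = (33, 7)
  bit 2 = 1: acc = (33, 7) + (11, 2) = (40, 38)
  bit 3 = 1: acc = (40, 38) + (1, 0) = (33, 34)

14P = (33, 34)


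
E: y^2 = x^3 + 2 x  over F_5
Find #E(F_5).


For each x in F_5, count y with y^2 = x^3 + 2 x + 0 mod 5:
  x = 0: RHS = 0, y in [0]  -> 1 point(s)
Affine points: 1. Add the point at infinity: total = 2.

#E(F_5) = 2


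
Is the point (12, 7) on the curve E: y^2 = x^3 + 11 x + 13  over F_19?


Check whether y^2 = x^3 + 11 x + 13 (mod 19) for (x, y) = (12, 7).
LHS: y^2 = 7^2 mod 19 = 11
RHS: x^3 + 11 x + 13 = 12^3 + 11*12 + 13 mod 19 = 11
LHS = RHS

Yes, on the curve


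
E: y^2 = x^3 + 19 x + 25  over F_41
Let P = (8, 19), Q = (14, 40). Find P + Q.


P != Q, so use the chord formula.
s = (y2 - y1) / (x2 - x1) = (21) / (6) mod 41 = 24
x3 = s^2 - x1 - x2 mod 41 = 24^2 - 8 - 14 = 21
y3 = s (x1 - x3) - y1 mod 41 = 24 * (8 - 21) - 19 = 38

P + Q = (21, 38)


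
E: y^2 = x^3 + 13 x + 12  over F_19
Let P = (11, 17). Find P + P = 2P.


Doubling: s = (3 x1^2 + a) / (2 y1)
s = (3*11^2 + 13) / (2*17) mod 19 = 1
x3 = s^2 - 2 x1 mod 19 = 1^2 - 2*11 = 17
y3 = s (x1 - x3) - y1 mod 19 = 1 * (11 - 17) - 17 = 15

2P = (17, 15)


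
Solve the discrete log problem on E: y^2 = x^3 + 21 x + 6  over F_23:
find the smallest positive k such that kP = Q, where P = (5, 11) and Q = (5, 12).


Enumerate multiples of P until we hit Q = (5, 12):
  1P = (5, 11)
  2P = (6, 16)
  3P = (14, 13)
  4P = (12, 13)
  5P = (15, 19)
  6P = (11, 21)
  7P = (20, 10)
  8P = (7, 6)
  9P = (0, 11)
  10P = (18, 12)
  11P = (3, 21)
  12P = (17, 3)
  13P = (4, 19)
  14P = (9, 21)
  15P = (21, 18)
  16P = (21, 5)
  17P = (9, 2)
  18P = (4, 4)
  19P = (17, 20)
  20P = (3, 2)
  21P = (18, 11)
  22P = (0, 12)
  23P = (7, 17)
  24P = (20, 13)
  25P = (11, 2)
  26P = (15, 4)
  27P = (12, 10)
  28P = (14, 10)
  29P = (6, 7)
  30P = (5, 12)
Match found at i = 30.

k = 30


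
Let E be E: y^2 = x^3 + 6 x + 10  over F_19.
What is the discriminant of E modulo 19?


4 a^3 + 27 b^2 = 4*6^3 + 27*10^2 = 864 + 2700 = 3564
Delta = -16 * (3564) = -57024
Delta mod 19 = 14

Delta = 14 (mod 19)


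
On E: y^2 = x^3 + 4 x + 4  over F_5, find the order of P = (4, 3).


Compute successive multiples of P until we hit O:
  1P = (4, 3)
  2P = (1, 3)
  3P = (0, 2)
  4P = (2, 0)
  5P = (0, 3)
  6P = (1, 2)
  7P = (4, 2)
  8P = O

ord(P) = 8


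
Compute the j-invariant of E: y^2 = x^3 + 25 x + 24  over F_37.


Delta = -16(4 a^3 + 27 b^2) mod 37 = 29
-1728 * (4 a)^3 = -1728 * (4*25)^3 mod 37 = 11
j = 11 * 29^(-1) mod 37 = 31

j = 31 (mod 37)


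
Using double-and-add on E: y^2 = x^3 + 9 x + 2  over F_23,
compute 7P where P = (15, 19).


k = 7 = 111_2 (binary, LSB first: 111)
Double-and-add from P = (15, 19):
  bit 0 = 1: acc = O + (15, 19) = (15, 19)
  bit 1 = 1: acc = (15, 19) + (18, 19) = (13, 4)
  bit 2 = 1: acc = (13, 4) + (11, 11) = (17, 10)

7P = (17, 10)


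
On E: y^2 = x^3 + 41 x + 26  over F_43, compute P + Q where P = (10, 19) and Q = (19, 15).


P != Q, so use the chord formula.
s = (y2 - y1) / (x2 - x1) = (39) / (9) mod 43 = 33
x3 = s^2 - x1 - x2 mod 43 = 33^2 - 10 - 19 = 28
y3 = s (x1 - x3) - y1 mod 43 = 33 * (10 - 28) - 19 = 32

P + Q = (28, 32)


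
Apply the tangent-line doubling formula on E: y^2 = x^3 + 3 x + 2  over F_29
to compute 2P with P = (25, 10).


Doubling: s = (3 x1^2 + a) / (2 y1)
s = (3*25^2 + 3) / (2*10) mod 29 = 4
x3 = s^2 - 2 x1 mod 29 = 4^2 - 2*25 = 24
y3 = s (x1 - x3) - y1 mod 29 = 4 * (25 - 24) - 10 = 23

2P = (24, 23)


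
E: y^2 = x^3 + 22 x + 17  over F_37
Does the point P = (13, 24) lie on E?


Check whether y^2 = x^3 + 22 x + 17 (mod 37) for (x, y) = (13, 24).
LHS: y^2 = 24^2 mod 37 = 21
RHS: x^3 + 22 x + 17 = 13^3 + 22*13 + 17 mod 37 = 21
LHS = RHS

Yes, on the curve


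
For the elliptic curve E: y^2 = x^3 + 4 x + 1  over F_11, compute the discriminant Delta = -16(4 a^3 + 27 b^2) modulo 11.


4 a^3 + 27 b^2 = 4*4^3 + 27*1^2 = 256 + 27 = 283
Delta = -16 * (283) = -4528
Delta mod 11 = 4

Delta = 4 (mod 11)


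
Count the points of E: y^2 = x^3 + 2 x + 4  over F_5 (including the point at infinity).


For each x in F_5, count y with y^2 = x^3 + 2 x + 4 mod 5:
  x = 0: RHS = 4, y in [2, 3]  -> 2 point(s)
  x = 2: RHS = 1, y in [1, 4]  -> 2 point(s)
  x = 4: RHS = 1, y in [1, 4]  -> 2 point(s)
Affine points: 6. Add the point at infinity: total = 7.

#E(F_5) = 7


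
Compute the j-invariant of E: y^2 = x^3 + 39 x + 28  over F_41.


Delta = -16(4 a^3 + 27 b^2) mod 41 = 33
-1728 * (4 a)^3 = -1728 * (4*39)^3 mod 41 = 38
j = 38 * 33^(-1) mod 41 = 26

j = 26 (mod 41)


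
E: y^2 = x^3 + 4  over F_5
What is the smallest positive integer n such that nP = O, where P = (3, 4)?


Compute successive multiples of P until we hit O:
  1P = (3, 4)
  2P = (0, 3)
  3P = (1, 0)
  4P = (0, 2)
  5P = (3, 1)
  6P = O

ord(P) = 6


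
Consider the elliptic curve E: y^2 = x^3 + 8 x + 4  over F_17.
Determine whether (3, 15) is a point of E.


Check whether y^2 = x^3 + 8 x + 4 (mod 17) for (x, y) = (3, 15).
LHS: y^2 = 15^2 mod 17 = 4
RHS: x^3 + 8 x + 4 = 3^3 + 8*3 + 4 mod 17 = 4
LHS = RHS

Yes, on the curve


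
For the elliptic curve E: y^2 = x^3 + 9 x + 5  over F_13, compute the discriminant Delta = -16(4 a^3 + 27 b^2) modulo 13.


4 a^3 + 27 b^2 = 4*9^3 + 27*5^2 = 2916 + 675 = 3591
Delta = -16 * (3591) = -57456
Delta mod 13 = 4

Delta = 4 (mod 13)


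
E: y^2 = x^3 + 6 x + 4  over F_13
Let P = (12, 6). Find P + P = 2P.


Doubling: s = (3 x1^2 + a) / (2 y1)
s = (3*12^2 + 6) / (2*6) mod 13 = 4
x3 = s^2 - 2 x1 mod 13 = 4^2 - 2*12 = 5
y3 = s (x1 - x3) - y1 mod 13 = 4 * (12 - 5) - 6 = 9

2P = (5, 9)


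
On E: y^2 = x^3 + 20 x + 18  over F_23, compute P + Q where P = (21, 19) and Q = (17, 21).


P != Q, so use the chord formula.
s = (y2 - y1) / (x2 - x1) = (2) / (19) mod 23 = 11
x3 = s^2 - x1 - x2 mod 23 = 11^2 - 21 - 17 = 14
y3 = s (x1 - x3) - y1 mod 23 = 11 * (21 - 14) - 19 = 12

P + Q = (14, 12)


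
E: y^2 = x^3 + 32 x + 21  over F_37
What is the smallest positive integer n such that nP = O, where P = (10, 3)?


Compute successive multiples of P until we hit O:
  1P = (10, 3)
  2P = (16, 35)
  3P = (23, 14)
  4P = (8, 30)
  5P = (7, 12)
  6P = (29, 17)
  7P = (5, 26)
  8P = (18, 19)
  ... (continuing to 43P)
  43P = O

ord(P) = 43


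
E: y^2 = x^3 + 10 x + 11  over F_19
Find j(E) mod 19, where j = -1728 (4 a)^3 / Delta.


Delta = -16(4 a^3 + 27 b^2) mod 19 = 8
-1728 * (4 a)^3 = -1728 * (4*10)^3 mod 19 = 8
j = 8 * 8^(-1) mod 19 = 1

j = 1 (mod 19)


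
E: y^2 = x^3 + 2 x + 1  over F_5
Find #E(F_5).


For each x in F_5, count y with y^2 = x^3 + 2 x + 1 mod 5:
  x = 0: RHS = 1, y in [1, 4]  -> 2 point(s)
  x = 1: RHS = 4, y in [2, 3]  -> 2 point(s)
  x = 3: RHS = 4, y in [2, 3]  -> 2 point(s)
Affine points: 6. Add the point at infinity: total = 7.

#E(F_5) = 7


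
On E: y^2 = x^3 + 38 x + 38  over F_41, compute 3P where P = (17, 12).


k = 3 = 11_2 (binary, LSB first: 11)
Double-and-add from P = (17, 12):
  bit 0 = 1: acc = O + (17, 12) = (17, 12)
  bit 1 = 1: acc = (17, 12) + (32, 22) = (38, 15)

3P = (38, 15)


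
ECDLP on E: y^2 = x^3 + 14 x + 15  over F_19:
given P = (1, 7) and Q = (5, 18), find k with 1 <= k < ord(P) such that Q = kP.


Enumerate multiples of P until we hit Q = (5, 18):
  1P = (1, 7)
  2P = (5, 18)
Match found at i = 2.

k = 2


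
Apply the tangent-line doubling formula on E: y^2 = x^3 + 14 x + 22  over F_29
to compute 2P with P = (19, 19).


Doubling: s = (3 x1^2 + a) / (2 y1)
s = (3*19^2 + 14) / (2*19) mod 29 = 22
x3 = s^2 - 2 x1 mod 29 = 22^2 - 2*19 = 11
y3 = s (x1 - x3) - y1 mod 29 = 22 * (19 - 11) - 19 = 12

2P = (11, 12)


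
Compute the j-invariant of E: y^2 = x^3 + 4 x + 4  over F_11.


Delta = -16(4 a^3 + 27 b^2) mod 11 = 3
-1728 * (4 a)^3 = -1728 * (4*4)^3 mod 11 = 7
j = 7 * 3^(-1) mod 11 = 6

j = 6 (mod 11)


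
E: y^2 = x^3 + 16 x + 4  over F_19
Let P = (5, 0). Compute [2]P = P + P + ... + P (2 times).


k = 2 = 10_2 (binary, LSB first: 01)
Double-and-add from P = (5, 0):
  bit 0 = 0: acc unchanged = O
  bit 1 = 1: acc = O + O = O

2P = O


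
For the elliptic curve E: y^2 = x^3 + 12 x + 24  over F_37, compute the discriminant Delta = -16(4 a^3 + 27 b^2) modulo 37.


4 a^3 + 27 b^2 = 4*12^3 + 27*24^2 = 6912 + 15552 = 22464
Delta = -16 * (22464) = -359424
Delta mod 37 = 31

Delta = 31 (mod 37)


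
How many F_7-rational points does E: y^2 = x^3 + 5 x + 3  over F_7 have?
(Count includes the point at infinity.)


For each x in F_7, count y with y^2 = x^3 + 5 x + 3 mod 7:
  x = 1: RHS = 2, y in [3, 4]  -> 2 point(s)
  x = 2: RHS = 0, y in [0]  -> 1 point(s)
  x = 6: RHS = 4, y in [2, 5]  -> 2 point(s)
Affine points: 5. Add the point at infinity: total = 6.

#E(F_7) = 6


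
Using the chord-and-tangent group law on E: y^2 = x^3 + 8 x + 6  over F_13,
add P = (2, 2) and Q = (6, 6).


P != Q, so use the chord formula.
s = (y2 - y1) / (x2 - x1) = (4) / (4) mod 13 = 1
x3 = s^2 - x1 - x2 mod 13 = 1^2 - 2 - 6 = 6
y3 = s (x1 - x3) - y1 mod 13 = 1 * (2 - 6) - 2 = 7

P + Q = (6, 7)


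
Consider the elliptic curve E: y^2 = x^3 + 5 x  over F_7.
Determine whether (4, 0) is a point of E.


Check whether y^2 = x^3 + 5 x + 0 (mod 7) for (x, y) = (4, 0).
LHS: y^2 = 0^2 mod 7 = 0
RHS: x^3 + 5 x + 0 = 4^3 + 5*4 + 0 mod 7 = 0
LHS = RHS

Yes, on the curve


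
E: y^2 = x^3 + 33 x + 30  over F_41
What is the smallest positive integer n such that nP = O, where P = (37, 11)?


Compute successive multiples of P until we hit O:
  1P = (37, 11)
  2P = (13, 14)
  3P = (16, 12)
  4P = (33, 22)
  5P = (17, 16)
  6P = (5, 22)
  7P = (1, 33)
  8P = (24, 38)
  ... (continuing to 36P)
  36P = O

ord(P) = 36


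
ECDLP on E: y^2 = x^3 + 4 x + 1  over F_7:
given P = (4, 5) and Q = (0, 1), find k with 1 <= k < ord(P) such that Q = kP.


Enumerate multiples of P until we hit Q = (0, 1):
  1P = (4, 5)
  2P = (0, 6)
  3P = (0, 1)
Match found at i = 3.

k = 3


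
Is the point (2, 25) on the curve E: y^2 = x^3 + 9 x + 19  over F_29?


Check whether y^2 = x^3 + 9 x + 19 (mod 29) for (x, y) = (2, 25).
LHS: y^2 = 25^2 mod 29 = 16
RHS: x^3 + 9 x + 19 = 2^3 + 9*2 + 19 mod 29 = 16
LHS = RHS

Yes, on the curve


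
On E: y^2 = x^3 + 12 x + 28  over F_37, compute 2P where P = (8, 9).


Doubling: s = (3 x1^2 + a) / (2 y1)
s = (3*8^2 + 12) / (2*9) mod 37 = 36
x3 = s^2 - 2 x1 mod 37 = 36^2 - 2*8 = 22
y3 = s (x1 - x3) - y1 mod 37 = 36 * (8 - 22) - 9 = 5

2P = (22, 5)


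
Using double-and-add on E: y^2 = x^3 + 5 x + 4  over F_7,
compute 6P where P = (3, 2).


k = 6 = 110_2 (binary, LSB first: 011)
Double-and-add from P = (3, 2):
  bit 0 = 0: acc unchanged = O
  bit 1 = 1: acc = O + (2, 6) = (2, 6)
  bit 2 = 1: acc = (2, 6) + (0, 5) = (0, 2)

6P = (0, 2)


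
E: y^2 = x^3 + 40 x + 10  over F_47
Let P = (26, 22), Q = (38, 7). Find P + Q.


P != Q, so use the chord formula.
s = (y2 - y1) / (x2 - x1) = (32) / (12) mod 47 = 34
x3 = s^2 - x1 - x2 mod 47 = 34^2 - 26 - 38 = 11
y3 = s (x1 - x3) - y1 mod 47 = 34 * (26 - 11) - 22 = 18

P + Q = (11, 18)


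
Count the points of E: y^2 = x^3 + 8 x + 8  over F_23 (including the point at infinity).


For each x in F_23, count y with y^2 = x^3 + 8 x + 8 mod 23:
  x = 0: RHS = 8, y in [10, 13]  -> 2 point(s)
  x = 2: RHS = 9, y in [3, 20]  -> 2 point(s)
  x = 3: RHS = 13, y in [6, 17]  -> 2 point(s)
  x = 4: RHS = 12, y in [9, 14]  -> 2 point(s)
  x = 5: RHS = 12, y in [9, 14]  -> 2 point(s)
  x = 7: RHS = 16, y in [4, 19]  -> 2 point(s)
  x = 8: RHS = 9, y in [3, 20]  -> 2 point(s)
  x = 9: RHS = 4, y in [2, 21]  -> 2 point(s)
  x = 11: RHS = 1, y in [1, 22]  -> 2 point(s)
  x = 13: RHS = 9, y in [3, 20]  -> 2 point(s)
  x = 14: RHS = 12, y in [9, 14]  -> 2 point(s)
  x = 16: RHS = 0, y in [0]  -> 1 point(s)
  x = 18: RHS = 4, y in [2, 21]  -> 2 point(s)
  x = 19: RHS = 4, y in [2, 21]  -> 2 point(s)
  x = 20: RHS = 3, y in [7, 16]  -> 2 point(s)
Affine points: 29. Add the point at infinity: total = 30.

#E(F_23) = 30


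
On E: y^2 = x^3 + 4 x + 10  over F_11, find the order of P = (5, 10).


Compute successive multiples of P until we hit O:
  1P = (5, 10)
  2P = (2, 9)
  3P = (9, 7)
  4P = (1, 9)
  5P = (3, 7)
  6P = (8, 2)
  7P = (10, 7)
  8P = (10, 4)
  ... (continuing to 15P)
  15P = O

ord(P) = 15


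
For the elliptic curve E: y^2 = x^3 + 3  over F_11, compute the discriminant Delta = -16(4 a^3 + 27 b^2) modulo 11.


4 a^3 + 27 b^2 = 4*0^3 + 27*3^2 = 0 + 243 = 243
Delta = -16 * (243) = -3888
Delta mod 11 = 6

Delta = 6 (mod 11)


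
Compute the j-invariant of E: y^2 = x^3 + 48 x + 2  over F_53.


Delta = -16(4 a^3 + 27 b^2) mod 53 = 18
-1728 * (4 a)^3 = -1728 * (4*48)^3 mod 53 = 10
j = 10 * 18^(-1) mod 53 = 30

j = 30 (mod 53)


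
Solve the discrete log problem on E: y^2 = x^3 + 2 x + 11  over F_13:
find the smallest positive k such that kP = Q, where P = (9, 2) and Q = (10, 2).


Enumerate multiples of P until we hit Q = (10, 2):
  1P = (9, 2)
  2P = (5, 9)
  3P = (11, 8)
  4P = (2, 6)
  5P = (1, 12)
  6P = (7, 2)
  7P = (10, 11)
  8P = (10, 2)
Match found at i = 8.

k = 8


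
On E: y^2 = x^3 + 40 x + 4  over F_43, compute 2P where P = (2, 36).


Doubling: s = (3 x1^2 + a) / (2 y1)
s = (3*2^2 + 40) / (2*36) mod 43 = 27
x3 = s^2 - 2 x1 mod 43 = 27^2 - 2*2 = 37
y3 = s (x1 - x3) - y1 mod 43 = 27 * (2 - 37) - 36 = 8

2P = (37, 8)


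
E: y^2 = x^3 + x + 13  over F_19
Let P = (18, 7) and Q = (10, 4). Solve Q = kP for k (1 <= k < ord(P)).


Enumerate multiples of P until we hit Q = (10, 4):
  1P = (18, 7)
  2P = (11, 14)
  3P = (10, 4)
Match found at i = 3.

k = 3


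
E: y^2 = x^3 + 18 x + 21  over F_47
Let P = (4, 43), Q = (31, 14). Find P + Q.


P != Q, so use the chord formula.
s = (y2 - y1) / (x2 - x1) = (18) / (27) mod 47 = 32
x3 = s^2 - x1 - x2 mod 47 = 32^2 - 4 - 31 = 2
y3 = s (x1 - x3) - y1 mod 47 = 32 * (4 - 2) - 43 = 21

P + Q = (2, 21)


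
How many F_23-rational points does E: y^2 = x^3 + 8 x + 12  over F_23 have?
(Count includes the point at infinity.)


For each x in F_23, count y with y^2 = x^3 + 8 x + 12 mod 23:
  x = 0: RHS = 12, y in [9, 14]  -> 2 point(s)
  x = 2: RHS = 13, y in [6, 17]  -> 2 point(s)
  x = 4: RHS = 16, y in [4, 19]  -> 2 point(s)
  x = 5: RHS = 16, y in [4, 19]  -> 2 point(s)
  x = 6: RHS = 0, y in [0]  -> 1 point(s)
  x = 8: RHS = 13, y in [6, 17]  -> 2 point(s)
  x = 9: RHS = 8, y in [10, 13]  -> 2 point(s)
  x = 13: RHS = 13, y in [6, 17]  -> 2 point(s)
  x = 14: RHS = 16, y in [4, 19]  -> 2 point(s)
  x = 16: RHS = 4, y in [2, 21]  -> 2 point(s)
  x = 17: RHS = 1, y in [1, 22]  -> 2 point(s)
  x = 18: RHS = 8, y in [10, 13]  -> 2 point(s)
  x = 19: RHS = 8, y in [10, 13]  -> 2 point(s)
  x = 22: RHS = 3, y in [7, 16]  -> 2 point(s)
Affine points: 27. Add the point at infinity: total = 28.

#E(F_23) = 28


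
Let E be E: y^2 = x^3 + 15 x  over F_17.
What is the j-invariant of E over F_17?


Delta = -16(4 a^3 + 27 b^2) mod 17 = 2
-1728 * (4 a)^3 = -1728 * (4*15)^3 mod 17 = 5
j = 5 * 2^(-1) mod 17 = 11

j = 11 (mod 17)


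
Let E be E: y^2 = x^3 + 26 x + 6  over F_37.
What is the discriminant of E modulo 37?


4 a^3 + 27 b^2 = 4*26^3 + 27*6^2 = 70304 + 972 = 71276
Delta = -16 * (71276) = -1140416
Delta mod 37 = 35

Delta = 35 (mod 37)


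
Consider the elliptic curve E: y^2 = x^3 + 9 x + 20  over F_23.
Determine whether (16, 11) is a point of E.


Check whether y^2 = x^3 + 9 x + 20 (mod 23) for (x, y) = (16, 11).
LHS: y^2 = 11^2 mod 23 = 6
RHS: x^3 + 9 x + 20 = 16^3 + 9*16 + 20 mod 23 = 5
LHS != RHS

No, not on the curve


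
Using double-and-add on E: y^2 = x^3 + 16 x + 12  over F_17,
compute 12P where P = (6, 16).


k = 12 = 1100_2 (binary, LSB first: 0011)
Double-and-add from P = (6, 16):
  bit 0 = 0: acc unchanged = O
  bit 1 = 0: acc unchanged = O
  bit 2 = 1: acc = O + (4, 2) = (4, 2)
  bit 3 = 1: acc = (4, 2) + (10, 4) = (5, 9)

12P = (5, 9)


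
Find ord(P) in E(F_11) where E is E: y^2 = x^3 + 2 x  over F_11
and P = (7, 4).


Compute successive multiples of P until we hit O:
  1P = (7, 4)
  2P = (1, 6)
  3P = (8, 0)
  4P = (1, 5)
  5P = (7, 7)
  6P = O

ord(P) = 6


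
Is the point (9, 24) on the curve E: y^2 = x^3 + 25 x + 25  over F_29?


Check whether y^2 = x^3 + 25 x + 25 (mod 29) for (x, y) = (9, 24).
LHS: y^2 = 24^2 mod 29 = 25
RHS: x^3 + 25 x + 25 = 9^3 + 25*9 + 25 mod 29 = 22
LHS != RHS

No, not on the curve


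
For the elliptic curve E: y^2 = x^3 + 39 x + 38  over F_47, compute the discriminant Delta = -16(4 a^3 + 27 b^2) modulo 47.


4 a^3 + 27 b^2 = 4*39^3 + 27*38^2 = 237276 + 38988 = 276264
Delta = -16 * (276264) = -4420224
Delta mod 47 = 32

Delta = 32 (mod 47)


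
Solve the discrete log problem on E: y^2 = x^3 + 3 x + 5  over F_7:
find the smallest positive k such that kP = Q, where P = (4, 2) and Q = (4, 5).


Enumerate multiples of P until we hit Q = (4, 5):
  1P = (4, 2)
  2P = (1, 3)
  3P = (6, 1)
  4P = (6, 6)
  5P = (1, 4)
  6P = (4, 5)
Match found at i = 6.

k = 6


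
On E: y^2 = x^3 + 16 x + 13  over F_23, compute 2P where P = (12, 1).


Doubling: s = (3 x1^2 + a) / (2 y1)
s = (3*12^2 + 16) / (2*1) mod 23 = 17
x3 = s^2 - 2 x1 mod 23 = 17^2 - 2*12 = 12
y3 = s (x1 - x3) - y1 mod 23 = 17 * (12 - 12) - 1 = 22

2P = (12, 22)


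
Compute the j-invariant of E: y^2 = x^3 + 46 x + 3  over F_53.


Delta = -16(4 a^3 + 27 b^2) mod 53 = 44
-1728 * (4 a)^3 = -1728 * (4*46)^3 mod 53 = 2
j = 2 * 44^(-1) mod 53 = 41

j = 41 (mod 53)


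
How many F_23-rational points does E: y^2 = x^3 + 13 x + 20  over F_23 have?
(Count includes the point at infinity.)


For each x in F_23, count y with y^2 = x^3 + 13 x + 20 mod 23:
  x = 2: RHS = 8, y in [10, 13]  -> 2 point(s)
  x = 5: RHS = 3, y in [7, 16]  -> 2 point(s)
  x = 10: RHS = 0, y in [0]  -> 1 point(s)
  x = 12: RHS = 18, y in [8, 15]  -> 2 point(s)
  x = 14: RHS = 2, y in [5, 18]  -> 2 point(s)
  x = 15: RHS = 2, y in [5, 18]  -> 2 point(s)
  x = 16: RHS = 0, y in [0]  -> 1 point(s)
  x = 17: RHS = 2, y in [5, 18]  -> 2 point(s)
  x = 20: RHS = 0, y in [0]  -> 1 point(s)
  x = 21: RHS = 9, y in [3, 20]  -> 2 point(s)
  x = 22: RHS = 6, y in [11, 12]  -> 2 point(s)
Affine points: 19. Add the point at infinity: total = 20.

#E(F_23) = 20


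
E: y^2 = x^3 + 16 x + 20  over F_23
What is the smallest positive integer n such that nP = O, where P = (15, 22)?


Compute successive multiples of P until we hit O:
  1P = (15, 22)
  2P = (22, 16)
  3P = (21, 16)
  4P = (11, 20)
  5P = (3, 7)
  6P = (8, 4)
  7P = (16, 5)
  8P = (5, 15)
  ... (continuing to 19P)
  19P = O

ord(P) = 19


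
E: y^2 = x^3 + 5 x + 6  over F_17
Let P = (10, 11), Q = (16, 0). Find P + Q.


P != Q, so use the chord formula.
s = (y2 - y1) / (x2 - x1) = (6) / (6) mod 17 = 1
x3 = s^2 - x1 - x2 mod 17 = 1^2 - 10 - 16 = 9
y3 = s (x1 - x3) - y1 mod 17 = 1 * (10 - 9) - 11 = 7

P + Q = (9, 7)


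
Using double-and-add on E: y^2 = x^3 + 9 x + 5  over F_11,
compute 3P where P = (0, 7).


k = 3 = 11_2 (binary, LSB first: 11)
Double-and-add from P = (0, 7):
  bit 0 = 1: acc = O + (0, 7) = (0, 7)
  bit 1 = 1: acc = (0, 7) + (9, 10) = (7, 9)

3P = (7, 9)


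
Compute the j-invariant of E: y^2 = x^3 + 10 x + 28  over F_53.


Delta = -16(4 a^3 + 27 b^2) mod 53 = 6
-1728 * (4 a)^3 = -1728 * (4*10)^3 mod 53 = 26
j = 26 * 6^(-1) mod 53 = 22

j = 22 (mod 53)


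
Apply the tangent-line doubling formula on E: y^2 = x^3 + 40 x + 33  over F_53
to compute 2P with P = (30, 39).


Doubling: s = (3 x1^2 + a) / (2 y1)
s = (3*30^2 + 40) / (2*39) mod 53 = 46
x3 = s^2 - 2 x1 mod 53 = 46^2 - 2*30 = 42
y3 = s (x1 - x3) - y1 mod 53 = 46 * (30 - 42) - 39 = 45

2P = (42, 45)


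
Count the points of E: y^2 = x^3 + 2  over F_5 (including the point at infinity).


For each x in F_5, count y with y^2 = x^3 + 0 x + 2 mod 5:
  x = 2: RHS = 0, y in [0]  -> 1 point(s)
  x = 3: RHS = 4, y in [2, 3]  -> 2 point(s)
  x = 4: RHS = 1, y in [1, 4]  -> 2 point(s)
Affine points: 5. Add the point at infinity: total = 6.

#E(F_5) = 6


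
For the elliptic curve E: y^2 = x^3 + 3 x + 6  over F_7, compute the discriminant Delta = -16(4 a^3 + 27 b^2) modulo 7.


4 a^3 + 27 b^2 = 4*3^3 + 27*6^2 = 108 + 972 = 1080
Delta = -16 * (1080) = -17280
Delta mod 7 = 3

Delta = 3 (mod 7)


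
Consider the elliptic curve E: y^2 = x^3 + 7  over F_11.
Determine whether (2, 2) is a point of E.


Check whether y^2 = x^3 + 0 x + 7 (mod 11) for (x, y) = (2, 2).
LHS: y^2 = 2^2 mod 11 = 4
RHS: x^3 + 0 x + 7 = 2^3 + 0*2 + 7 mod 11 = 4
LHS = RHS

Yes, on the curve


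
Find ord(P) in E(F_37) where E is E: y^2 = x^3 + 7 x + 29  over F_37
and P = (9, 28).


Compute successive multiples of P until we hit O:
  1P = (9, 28)
  2P = (10, 27)
  3P = (19, 19)
  4P = (5, 35)
  5P = (33, 14)
  6P = (29, 33)
  7P = (6, 19)
  8P = (31, 17)
  ... (continuing to 40P)
  40P = O

ord(P) = 40


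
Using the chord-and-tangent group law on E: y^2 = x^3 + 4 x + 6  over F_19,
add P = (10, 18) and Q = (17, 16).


P != Q, so use the chord formula.
s = (y2 - y1) / (x2 - x1) = (17) / (7) mod 19 = 16
x3 = s^2 - x1 - x2 mod 19 = 16^2 - 10 - 17 = 1
y3 = s (x1 - x3) - y1 mod 19 = 16 * (10 - 1) - 18 = 12

P + Q = (1, 12)


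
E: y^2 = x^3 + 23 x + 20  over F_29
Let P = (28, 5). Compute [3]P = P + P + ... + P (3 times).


k = 3 = 11_2 (binary, LSB first: 11)
Double-and-add from P = (28, 5):
  bit 0 = 1: acc = O + (28, 5) = (28, 5)
  bit 1 = 1: acc = (28, 5) + (25, 26) = (25, 3)

3P = (25, 3)


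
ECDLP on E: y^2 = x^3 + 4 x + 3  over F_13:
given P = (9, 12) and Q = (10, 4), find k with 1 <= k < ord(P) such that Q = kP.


Enumerate multiples of P until we hit Q = (10, 4):
  1P = (9, 12)
  2P = (8, 1)
  3P = (0, 9)
  4P = (7, 6)
  5P = (6, 10)
  6P = (10, 9)
  7P = (3, 9)
  8P = (11, 0)
  9P = (3, 4)
  10P = (10, 4)
Match found at i = 10.

k = 10


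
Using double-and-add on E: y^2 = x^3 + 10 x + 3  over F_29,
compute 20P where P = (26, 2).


k = 20 = 10100_2 (binary, LSB first: 00101)
Double-and-add from P = (26, 2):
  bit 0 = 0: acc unchanged = O
  bit 1 = 0: acc unchanged = O
  bit 2 = 1: acc = O + (22, 24) = (22, 24)
  bit 3 = 0: acc unchanged = (22, 24)
  bit 4 = 1: acc = (22, 24) + (12, 16) = (20, 24)

20P = (20, 24)


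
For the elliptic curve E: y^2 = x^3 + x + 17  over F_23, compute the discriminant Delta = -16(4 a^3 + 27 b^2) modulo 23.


4 a^3 + 27 b^2 = 4*1^3 + 27*17^2 = 4 + 7803 = 7807
Delta = -16 * (7807) = -124912
Delta mod 23 = 1

Delta = 1 (mod 23)


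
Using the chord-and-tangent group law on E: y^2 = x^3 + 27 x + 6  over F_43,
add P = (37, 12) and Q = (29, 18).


P != Q, so use the chord formula.
s = (y2 - y1) / (x2 - x1) = (6) / (35) mod 43 = 10
x3 = s^2 - x1 - x2 mod 43 = 10^2 - 37 - 29 = 34
y3 = s (x1 - x3) - y1 mod 43 = 10 * (37 - 34) - 12 = 18

P + Q = (34, 18)


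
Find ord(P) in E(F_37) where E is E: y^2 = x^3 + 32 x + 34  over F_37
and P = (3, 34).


Compute successive multiples of P until we hit O:
  1P = (3, 34)
  2P = (28, 33)
  3P = (15, 2)
  4P = (22, 29)
  5P = (1, 20)
  6P = (8, 5)
  7P = (33, 29)
  8P = (0, 21)
  ... (continuing to 21P)
  21P = O

ord(P) = 21


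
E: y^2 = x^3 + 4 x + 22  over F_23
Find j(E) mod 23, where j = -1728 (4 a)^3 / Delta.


Delta = -16(4 a^3 + 27 b^2) mod 23 = 3
-1728 * (4 a)^3 = -1728 * (4*4)^3 mod 23 = 17
j = 17 * 3^(-1) mod 23 = 21

j = 21 (mod 23)


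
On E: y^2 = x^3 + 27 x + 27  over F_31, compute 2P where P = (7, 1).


Doubling: s = (3 x1^2 + a) / (2 y1)
s = (3*7^2 + 27) / (2*1) mod 31 = 25
x3 = s^2 - 2 x1 mod 31 = 25^2 - 2*7 = 22
y3 = s (x1 - x3) - y1 mod 31 = 25 * (7 - 22) - 1 = 27

2P = (22, 27)


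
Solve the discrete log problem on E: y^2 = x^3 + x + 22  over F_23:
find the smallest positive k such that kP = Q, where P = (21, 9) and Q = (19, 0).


Enumerate multiples of P until we hit Q = (19, 0):
  1P = (21, 9)
  2P = (8, 17)
  3P = (2, 20)
  4P = (9, 1)
  5P = (19, 0)
Match found at i = 5.

k = 5


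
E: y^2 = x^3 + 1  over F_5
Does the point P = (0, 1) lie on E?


Check whether y^2 = x^3 + 0 x + 1 (mod 5) for (x, y) = (0, 1).
LHS: y^2 = 1^2 mod 5 = 1
RHS: x^3 + 0 x + 1 = 0^3 + 0*0 + 1 mod 5 = 1
LHS = RHS

Yes, on the curve


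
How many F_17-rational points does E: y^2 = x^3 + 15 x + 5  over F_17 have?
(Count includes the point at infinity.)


For each x in F_17, count y with y^2 = x^3 + 15 x + 5 mod 17:
  x = 1: RHS = 4, y in [2, 15]  -> 2 point(s)
  x = 2: RHS = 9, y in [3, 14]  -> 2 point(s)
  x = 3: RHS = 9, y in [3, 14]  -> 2 point(s)
  x = 5: RHS = 1, y in [1, 16]  -> 2 point(s)
  x = 8: RHS = 8, y in [5, 12]  -> 2 point(s)
  x = 9: RHS = 2, y in [6, 11]  -> 2 point(s)
  x = 10: RHS = 16, y in [4, 13]  -> 2 point(s)
  x = 12: RHS = 9, y in [3, 14]  -> 2 point(s)
  x = 13: RHS = 0, y in [0]  -> 1 point(s)
  x = 14: RHS = 1, y in [1, 16]  -> 2 point(s)
  x = 15: RHS = 1, y in [1, 16]  -> 2 point(s)
Affine points: 21. Add the point at infinity: total = 22.

#E(F_17) = 22


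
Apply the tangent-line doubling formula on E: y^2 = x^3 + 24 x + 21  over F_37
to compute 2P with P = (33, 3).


Doubling: s = (3 x1^2 + a) / (2 y1)
s = (3*33^2 + 24) / (2*3) mod 37 = 12
x3 = s^2 - 2 x1 mod 37 = 12^2 - 2*33 = 4
y3 = s (x1 - x3) - y1 mod 37 = 12 * (33 - 4) - 3 = 12

2P = (4, 12)


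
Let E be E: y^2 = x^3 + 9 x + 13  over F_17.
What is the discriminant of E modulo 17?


4 a^3 + 27 b^2 = 4*9^3 + 27*13^2 = 2916 + 4563 = 7479
Delta = -16 * (7479) = -119664
Delta mod 17 = 16

Delta = 16 (mod 17)


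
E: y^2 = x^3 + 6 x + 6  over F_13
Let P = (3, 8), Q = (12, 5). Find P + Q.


P != Q, so use the chord formula.
s = (y2 - y1) / (x2 - x1) = (10) / (9) mod 13 = 4
x3 = s^2 - x1 - x2 mod 13 = 4^2 - 3 - 12 = 1
y3 = s (x1 - x3) - y1 mod 13 = 4 * (3 - 1) - 8 = 0

P + Q = (1, 0)


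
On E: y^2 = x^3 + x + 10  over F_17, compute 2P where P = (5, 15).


k = 2 = 10_2 (binary, LSB first: 01)
Double-and-add from P = (5, 15):
  bit 0 = 0: acc unchanged = O
  bit 1 = 1: acc = O + (11, 14) = (11, 14)

2P = (11, 14)


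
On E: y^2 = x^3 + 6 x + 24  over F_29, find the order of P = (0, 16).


Compute successive multiples of P until we hit O:
  1P = (0, 16)
  2P = (4, 5)
  3P = (9, 16)
  4P = (20, 13)
  5P = (22, 25)
  6P = (27, 27)
  7P = (25, 20)
  8P = (5, 18)
  ... (continuing to 26P)
  26P = O

ord(P) = 26


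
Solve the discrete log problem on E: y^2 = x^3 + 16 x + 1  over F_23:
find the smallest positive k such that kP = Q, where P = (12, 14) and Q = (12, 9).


Enumerate multiples of P until we hit Q = (12, 9):
  1P = (12, 14)
  2P = (2, 8)
  3P = (2, 15)
  4P = (12, 9)
Match found at i = 4.

k = 4


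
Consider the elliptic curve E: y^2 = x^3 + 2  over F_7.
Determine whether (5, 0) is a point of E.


Check whether y^2 = x^3 + 0 x + 2 (mod 7) for (x, y) = (5, 0).
LHS: y^2 = 0^2 mod 7 = 0
RHS: x^3 + 0 x + 2 = 5^3 + 0*5 + 2 mod 7 = 1
LHS != RHS

No, not on the curve


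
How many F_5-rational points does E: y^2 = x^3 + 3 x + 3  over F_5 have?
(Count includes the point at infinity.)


For each x in F_5, count y with y^2 = x^3 + 3 x + 3 mod 5:
  x = 3: RHS = 4, y in [2, 3]  -> 2 point(s)
  x = 4: RHS = 4, y in [2, 3]  -> 2 point(s)
Affine points: 4. Add the point at infinity: total = 5.

#E(F_5) = 5


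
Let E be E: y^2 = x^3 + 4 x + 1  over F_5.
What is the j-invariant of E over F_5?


Delta = -16(4 a^3 + 27 b^2) mod 5 = 2
-1728 * (4 a)^3 = -1728 * (4*4)^3 mod 5 = 2
j = 2 * 2^(-1) mod 5 = 1

j = 1 (mod 5)


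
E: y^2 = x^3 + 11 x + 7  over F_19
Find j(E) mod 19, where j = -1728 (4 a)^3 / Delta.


Delta = -16(4 a^3 + 27 b^2) mod 19 = 10
-1728 * (4 a)^3 = -1728 * (4*11)^3 mod 19 = 7
j = 7 * 10^(-1) mod 19 = 14

j = 14 (mod 19)


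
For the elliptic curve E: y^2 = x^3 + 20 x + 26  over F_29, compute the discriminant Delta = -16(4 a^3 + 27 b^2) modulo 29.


4 a^3 + 27 b^2 = 4*20^3 + 27*26^2 = 32000 + 18252 = 50252
Delta = -16 * (50252) = -804032
Delta mod 29 = 22

Delta = 22 (mod 29)


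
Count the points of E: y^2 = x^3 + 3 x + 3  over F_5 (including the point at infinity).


For each x in F_5, count y with y^2 = x^3 + 3 x + 3 mod 5:
  x = 3: RHS = 4, y in [2, 3]  -> 2 point(s)
  x = 4: RHS = 4, y in [2, 3]  -> 2 point(s)
Affine points: 4. Add the point at infinity: total = 5.

#E(F_5) = 5


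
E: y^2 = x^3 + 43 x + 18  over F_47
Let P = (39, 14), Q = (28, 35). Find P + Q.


P != Q, so use the chord formula.
s = (y2 - y1) / (x2 - x1) = (21) / (36) mod 47 = 28
x3 = s^2 - x1 - x2 mod 47 = 28^2 - 39 - 28 = 12
y3 = s (x1 - x3) - y1 mod 47 = 28 * (39 - 12) - 14 = 37

P + Q = (12, 37)


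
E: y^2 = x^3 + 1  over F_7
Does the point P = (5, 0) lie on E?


Check whether y^2 = x^3 + 0 x + 1 (mod 7) for (x, y) = (5, 0).
LHS: y^2 = 0^2 mod 7 = 0
RHS: x^3 + 0 x + 1 = 5^3 + 0*5 + 1 mod 7 = 0
LHS = RHS

Yes, on the curve


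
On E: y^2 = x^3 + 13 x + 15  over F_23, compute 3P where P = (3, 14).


k = 3 = 11_2 (binary, LSB first: 11)
Double-and-add from P = (3, 14):
  bit 0 = 1: acc = O + (3, 14) = (3, 14)
  bit 1 = 1: acc = (3, 14) + (12, 6) = (21, 2)

3P = (21, 2)


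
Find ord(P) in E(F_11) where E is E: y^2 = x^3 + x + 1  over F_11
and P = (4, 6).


Compute successive multiples of P until we hit O:
  1P = (4, 6)
  2P = (6, 6)
  3P = (1, 5)
  4P = (0, 10)
  5P = (8, 9)
  6P = (3, 3)
  7P = (2, 0)
  8P = (3, 8)
  ... (continuing to 14P)
  14P = O

ord(P) = 14


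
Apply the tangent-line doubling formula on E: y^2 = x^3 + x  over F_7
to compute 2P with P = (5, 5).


Doubling: s = (3 x1^2 + a) / (2 y1)
s = (3*5^2 + 1) / (2*5) mod 7 = 2
x3 = s^2 - 2 x1 mod 7 = 2^2 - 2*5 = 1
y3 = s (x1 - x3) - y1 mod 7 = 2 * (5 - 1) - 5 = 3

2P = (1, 3)


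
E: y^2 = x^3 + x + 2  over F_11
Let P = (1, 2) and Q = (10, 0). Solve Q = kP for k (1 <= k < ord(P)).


Enumerate multiples of P until we hit Q = (10, 0):
  1P = (1, 2)
  2P = (10, 0)
Match found at i = 2.

k = 2


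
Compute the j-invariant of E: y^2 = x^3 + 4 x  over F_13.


Delta = -16(4 a^3 + 27 b^2) mod 13 = 12
-1728 * (4 a)^3 = -1728 * (4*4)^3 mod 13 = 1
j = 1 * 12^(-1) mod 13 = 12

j = 12 (mod 13)


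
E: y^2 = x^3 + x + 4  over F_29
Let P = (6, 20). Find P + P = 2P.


Doubling: s = (3 x1^2 + a) / (2 y1)
s = (3*6^2 + 1) / (2*20) mod 29 = 2
x3 = s^2 - 2 x1 mod 29 = 2^2 - 2*6 = 21
y3 = s (x1 - x3) - y1 mod 29 = 2 * (6 - 21) - 20 = 8

2P = (21, 8)


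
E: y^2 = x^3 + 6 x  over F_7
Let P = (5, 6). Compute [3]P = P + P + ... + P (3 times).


k = 3 = 11_2 (binary, LSB first: 11)
Double-and-add from P = (5, 6):
  bit 0 = 1: acc = O + (5, 6) = (5, 6)
  bit 1 = 1: acc = (5, 6) + (1, 0) = (5, 1)

3P = (5, 1)


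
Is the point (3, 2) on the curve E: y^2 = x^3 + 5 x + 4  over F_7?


Check whether y^2 = x^3 + 5 x + 4 (mod 7) for (x, y) = (3, 2).
LHS: y^2 = 2^2 mod 7 = 4
RHS: x^3 + 5 x + 4 = 3^3 + 5*3 + 4 mod 7 = 4
LHS = RHS

Yes, on the curve


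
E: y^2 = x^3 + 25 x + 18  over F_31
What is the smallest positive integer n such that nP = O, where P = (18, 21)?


Compute successive multiples of P until we hit O:
  1P = (18, 21)
  2P = (28, 28)
  3P = (23, 22)
  4P = (26, 27)
  5P = (5, 12)
  6P = (16, 9)
  7P = (2, 13)
  8P = (19, 25)
  ... (continuing to 30P)
  30P = O

ord(P) = 30


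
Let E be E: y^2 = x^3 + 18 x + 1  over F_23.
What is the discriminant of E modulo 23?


4 a^3 + 27 b^2 = 4*18^3 + 27*1^2 = 23328 + 27 = 23355
Delta = -16 * (23355) = -373680
Delta mod 23 = 1

Delta = 1 (mod 23)


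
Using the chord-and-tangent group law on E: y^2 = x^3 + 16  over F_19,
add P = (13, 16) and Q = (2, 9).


P != Q, so use the chord formula.
s = (y2 - y1) / (x2 - x1) = (12) / (8) mod 19 = 11
x3 = s^2 - x1 - x2 mod 19 = 11^2 - 13 - 2 = 11
y3 = s (x1 - x3) - y1 mod 19 = 11 * (13 - 11) - 16 = 6

P + Q = (11, 6)


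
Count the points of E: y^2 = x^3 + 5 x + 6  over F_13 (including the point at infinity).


For each x in F_13, count y with y^2 = x^3 + 5 x + 6 mod 13:
  x = 1: RHS = 12, y in [5, 8]  -> 2 point(s)
  x = 3: RHS = 9, y in [3, 10]  -> 2 point(s)
  x = 4: RHS = 12, y in [5, 8]  -> 2 point(s)
  x = 5: RHS = 0, y in [0]  -> 1 point(s)
  x = 8: RHS = 12, y in [5, 8]  -> 2 point(s)
  x = 9: RHS = 0, y in [0]  -> 1 point(s)
  x = 10: RHS = 3, y in [4, 9]  -> 2 point(s)
  x = 11: RHS = 1, y in [1, 12]  -> 2 point(s)
  x = 12: RHS = 0, y in [0]  -> 1 point(s)
Affine points: 15. Add the point at infinity: total = 16.

#E(F_13) = 16
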